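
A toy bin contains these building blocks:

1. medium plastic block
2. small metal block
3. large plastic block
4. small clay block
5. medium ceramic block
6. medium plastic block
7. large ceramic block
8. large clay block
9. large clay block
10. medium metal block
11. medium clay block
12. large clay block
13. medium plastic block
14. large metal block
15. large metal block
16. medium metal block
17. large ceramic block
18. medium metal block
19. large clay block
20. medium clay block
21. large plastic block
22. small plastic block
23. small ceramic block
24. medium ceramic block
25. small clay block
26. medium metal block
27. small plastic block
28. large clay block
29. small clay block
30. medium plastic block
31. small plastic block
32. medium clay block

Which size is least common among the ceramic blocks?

Counts by size (restricted to ceramic blocks): large 2, medium 2, small 1.
The minimum is 1, held uniquely by small.

small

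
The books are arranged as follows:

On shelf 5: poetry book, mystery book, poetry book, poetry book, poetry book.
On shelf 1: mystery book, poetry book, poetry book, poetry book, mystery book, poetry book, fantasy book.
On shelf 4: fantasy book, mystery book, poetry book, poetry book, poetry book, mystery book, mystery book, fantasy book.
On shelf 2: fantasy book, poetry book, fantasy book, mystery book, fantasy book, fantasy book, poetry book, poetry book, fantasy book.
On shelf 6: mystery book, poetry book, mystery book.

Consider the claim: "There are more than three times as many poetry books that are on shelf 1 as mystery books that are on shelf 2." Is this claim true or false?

True

poetry books on shelf 1: 4.
mystery books on shelf 2: 1.
The claim requires 4 > 3 × 1 = 3, which holds.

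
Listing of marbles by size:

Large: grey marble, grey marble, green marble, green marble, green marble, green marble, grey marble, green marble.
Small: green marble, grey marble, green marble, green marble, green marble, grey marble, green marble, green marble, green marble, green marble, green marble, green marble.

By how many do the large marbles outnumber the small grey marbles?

6

large marbles: 8.
small grey marbles: 2.
8 − 2 = 6.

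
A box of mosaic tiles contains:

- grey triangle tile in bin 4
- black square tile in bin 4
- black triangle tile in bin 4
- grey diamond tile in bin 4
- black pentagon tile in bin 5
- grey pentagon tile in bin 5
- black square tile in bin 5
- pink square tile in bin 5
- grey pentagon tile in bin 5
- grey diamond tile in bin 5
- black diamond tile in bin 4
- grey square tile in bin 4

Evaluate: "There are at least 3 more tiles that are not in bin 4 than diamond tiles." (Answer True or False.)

True

tiles that are not in bin 4: 6.
diamond tiles: 3.
The claim requires 6 − 3 = 3 ≥ 3, which holds.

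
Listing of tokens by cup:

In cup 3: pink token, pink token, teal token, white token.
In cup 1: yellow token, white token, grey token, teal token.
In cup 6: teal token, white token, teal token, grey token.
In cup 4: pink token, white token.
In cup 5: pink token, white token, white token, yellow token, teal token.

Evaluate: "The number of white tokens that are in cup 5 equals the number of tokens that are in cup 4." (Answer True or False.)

white tokens in cup 5: 2.
tokens in cup 4: 2.
The claim requires 2 = 2, which holds.

True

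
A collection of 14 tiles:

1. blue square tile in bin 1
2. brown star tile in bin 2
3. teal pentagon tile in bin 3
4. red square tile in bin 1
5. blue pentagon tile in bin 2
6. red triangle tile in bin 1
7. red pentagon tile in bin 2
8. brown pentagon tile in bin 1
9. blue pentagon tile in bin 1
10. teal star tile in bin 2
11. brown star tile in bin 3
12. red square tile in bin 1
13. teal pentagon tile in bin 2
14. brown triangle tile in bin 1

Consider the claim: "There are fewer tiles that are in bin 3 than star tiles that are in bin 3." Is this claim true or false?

False

There are 2 tiles in bin 3.
There is 1 star tile in bin 3.
The claim requires 2 < 1, which does not hold.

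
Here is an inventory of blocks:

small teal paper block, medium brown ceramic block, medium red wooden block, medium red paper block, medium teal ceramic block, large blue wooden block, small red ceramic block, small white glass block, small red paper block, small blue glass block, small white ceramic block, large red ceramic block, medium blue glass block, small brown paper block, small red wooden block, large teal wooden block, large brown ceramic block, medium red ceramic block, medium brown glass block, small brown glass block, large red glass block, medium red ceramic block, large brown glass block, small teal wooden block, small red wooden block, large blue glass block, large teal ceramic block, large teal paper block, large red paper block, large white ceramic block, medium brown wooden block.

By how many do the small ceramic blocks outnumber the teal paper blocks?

0

small ceramic blocks: 2.
teal paper blocks: 2.
2 − 2 = 0.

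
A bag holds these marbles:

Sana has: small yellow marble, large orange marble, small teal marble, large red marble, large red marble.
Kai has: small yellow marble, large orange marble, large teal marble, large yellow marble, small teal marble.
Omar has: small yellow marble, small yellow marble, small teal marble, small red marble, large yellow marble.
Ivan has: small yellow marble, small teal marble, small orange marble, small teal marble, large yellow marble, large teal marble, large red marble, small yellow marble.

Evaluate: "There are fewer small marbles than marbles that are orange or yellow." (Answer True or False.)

False

small marbles: 13.
marbles that are orange or yellow: 12.
The claim requires 13 < 12, which does not hold.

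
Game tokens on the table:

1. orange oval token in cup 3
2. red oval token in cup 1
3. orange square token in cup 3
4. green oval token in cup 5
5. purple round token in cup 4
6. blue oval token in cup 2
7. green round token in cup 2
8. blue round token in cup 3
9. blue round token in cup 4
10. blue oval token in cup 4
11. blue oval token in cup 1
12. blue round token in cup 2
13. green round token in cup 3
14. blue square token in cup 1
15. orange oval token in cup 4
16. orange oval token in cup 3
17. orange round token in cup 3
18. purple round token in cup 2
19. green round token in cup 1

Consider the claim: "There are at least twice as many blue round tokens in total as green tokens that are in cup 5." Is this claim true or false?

True

There are 3 blue round tokens.
There is 1 green token in cup 5.
The claim requires 3 ≥ 2 × 1 = 2, which holds.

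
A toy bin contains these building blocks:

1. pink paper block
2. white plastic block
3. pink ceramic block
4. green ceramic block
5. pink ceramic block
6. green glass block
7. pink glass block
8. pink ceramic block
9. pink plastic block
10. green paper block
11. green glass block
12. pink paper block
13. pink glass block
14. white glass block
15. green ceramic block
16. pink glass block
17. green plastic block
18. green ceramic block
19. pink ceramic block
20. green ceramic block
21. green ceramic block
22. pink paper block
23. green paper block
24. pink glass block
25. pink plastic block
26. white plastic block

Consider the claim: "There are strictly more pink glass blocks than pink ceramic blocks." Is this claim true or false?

|pink glass blocks| = 4.
|pink ceramic blocks| = 4.
The claim requires 4 > 4, which does not hold.

False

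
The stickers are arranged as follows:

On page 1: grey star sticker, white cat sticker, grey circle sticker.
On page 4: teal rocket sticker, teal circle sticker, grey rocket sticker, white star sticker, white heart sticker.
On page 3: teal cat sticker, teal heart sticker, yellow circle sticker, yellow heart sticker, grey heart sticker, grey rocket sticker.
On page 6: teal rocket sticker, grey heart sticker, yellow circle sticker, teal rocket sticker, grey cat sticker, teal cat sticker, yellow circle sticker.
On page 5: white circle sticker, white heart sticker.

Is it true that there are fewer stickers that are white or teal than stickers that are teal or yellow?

There are 12 stickers that are white or teal.
There are 11 stickers that are teal or yellow.
The claim requires 12 < 11, which does not hold.

False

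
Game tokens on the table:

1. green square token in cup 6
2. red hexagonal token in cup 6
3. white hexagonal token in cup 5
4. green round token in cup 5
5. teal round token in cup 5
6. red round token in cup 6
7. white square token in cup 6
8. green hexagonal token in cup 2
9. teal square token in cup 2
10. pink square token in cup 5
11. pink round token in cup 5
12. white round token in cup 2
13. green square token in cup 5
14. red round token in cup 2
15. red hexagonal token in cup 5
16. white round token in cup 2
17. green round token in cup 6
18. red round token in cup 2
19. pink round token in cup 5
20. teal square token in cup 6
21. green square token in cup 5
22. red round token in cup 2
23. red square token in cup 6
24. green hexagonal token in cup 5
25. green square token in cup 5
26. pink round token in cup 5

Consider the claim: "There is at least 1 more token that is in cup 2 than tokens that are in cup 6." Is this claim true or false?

False

There are 7 tokens in cup 2.
There are 7 tokens in cup 6.
The claim requires 7 − 7 = 0 ≥ 1, which does not hold.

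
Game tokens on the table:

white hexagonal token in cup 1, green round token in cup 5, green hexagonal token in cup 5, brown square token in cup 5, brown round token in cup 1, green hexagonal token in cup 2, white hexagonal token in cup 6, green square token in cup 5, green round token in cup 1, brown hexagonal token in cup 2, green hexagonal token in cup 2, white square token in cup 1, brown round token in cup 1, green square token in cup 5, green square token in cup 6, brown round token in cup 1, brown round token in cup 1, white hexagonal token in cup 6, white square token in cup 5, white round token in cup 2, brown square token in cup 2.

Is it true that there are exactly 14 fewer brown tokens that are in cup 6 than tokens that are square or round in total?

brown tokens in cup 6: 0.
tokens that are square or round: 14.
The claim requires 14 − 0 (= 14) to equal 14, which holds.

True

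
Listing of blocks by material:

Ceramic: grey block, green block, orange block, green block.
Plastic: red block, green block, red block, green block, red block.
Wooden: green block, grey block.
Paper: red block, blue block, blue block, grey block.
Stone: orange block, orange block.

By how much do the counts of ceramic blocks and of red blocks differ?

0

ceramic blocks: 4. red blocks: 4.
|4 − 4| = 4 − 4 = 0.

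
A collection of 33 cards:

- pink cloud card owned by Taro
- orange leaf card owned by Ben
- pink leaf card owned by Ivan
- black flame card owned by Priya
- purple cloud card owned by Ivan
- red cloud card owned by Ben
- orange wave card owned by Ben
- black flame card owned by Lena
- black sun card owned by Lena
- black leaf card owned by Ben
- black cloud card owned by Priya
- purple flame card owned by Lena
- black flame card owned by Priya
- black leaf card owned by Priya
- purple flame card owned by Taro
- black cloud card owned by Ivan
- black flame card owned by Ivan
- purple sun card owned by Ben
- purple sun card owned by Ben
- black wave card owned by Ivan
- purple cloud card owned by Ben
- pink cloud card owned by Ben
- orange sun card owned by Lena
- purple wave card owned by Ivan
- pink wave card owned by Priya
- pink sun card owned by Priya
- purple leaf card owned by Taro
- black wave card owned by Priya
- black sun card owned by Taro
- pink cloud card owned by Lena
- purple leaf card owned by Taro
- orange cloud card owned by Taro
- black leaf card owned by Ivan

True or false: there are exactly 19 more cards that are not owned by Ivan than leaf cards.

|cards that are not owned by Ivan| = 26.
|leaf cards| = 7.
The claim requires 26 − 7 (= 19) to equal 19, which holds.

True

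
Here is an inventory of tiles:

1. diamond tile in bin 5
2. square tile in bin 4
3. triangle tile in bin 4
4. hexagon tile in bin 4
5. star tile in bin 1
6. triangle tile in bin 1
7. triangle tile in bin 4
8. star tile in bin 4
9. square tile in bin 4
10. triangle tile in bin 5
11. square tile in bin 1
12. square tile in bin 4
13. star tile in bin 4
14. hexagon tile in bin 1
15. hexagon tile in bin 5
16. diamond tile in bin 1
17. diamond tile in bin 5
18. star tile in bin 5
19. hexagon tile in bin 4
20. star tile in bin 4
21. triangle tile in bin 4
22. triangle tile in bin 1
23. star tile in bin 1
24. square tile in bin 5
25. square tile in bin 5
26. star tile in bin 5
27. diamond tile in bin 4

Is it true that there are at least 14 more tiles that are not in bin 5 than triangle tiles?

False

tiles that are not in bin 5: 19.
triangle tiles: 6.
The claim requires 19 − 6 = 13 ≥ 14, which does not hold.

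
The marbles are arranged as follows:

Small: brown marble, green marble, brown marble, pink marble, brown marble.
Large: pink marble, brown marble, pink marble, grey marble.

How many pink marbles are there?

3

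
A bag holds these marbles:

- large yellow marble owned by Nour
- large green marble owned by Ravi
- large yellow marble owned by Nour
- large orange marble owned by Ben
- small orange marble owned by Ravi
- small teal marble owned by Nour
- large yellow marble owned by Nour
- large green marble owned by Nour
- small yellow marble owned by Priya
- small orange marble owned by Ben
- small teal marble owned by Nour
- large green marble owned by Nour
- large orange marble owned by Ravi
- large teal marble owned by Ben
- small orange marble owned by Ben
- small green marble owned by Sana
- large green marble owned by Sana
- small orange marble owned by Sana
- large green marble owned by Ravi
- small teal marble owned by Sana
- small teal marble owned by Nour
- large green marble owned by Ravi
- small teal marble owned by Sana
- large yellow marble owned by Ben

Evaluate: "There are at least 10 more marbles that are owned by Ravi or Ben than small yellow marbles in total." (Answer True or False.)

|marbles owned by Ravi or Ben| = 10.
|small yellow marbles| = 1.
The claim requires 10 − 1 = 9 ≥ 10, which does not hold.

False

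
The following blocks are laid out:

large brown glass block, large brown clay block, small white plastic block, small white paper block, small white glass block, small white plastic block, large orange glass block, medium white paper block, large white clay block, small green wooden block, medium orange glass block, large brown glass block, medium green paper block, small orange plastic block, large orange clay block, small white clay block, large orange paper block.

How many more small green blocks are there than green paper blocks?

0

small green blocks: 1.
green paper blocks: 1.
1 − 1 = 0.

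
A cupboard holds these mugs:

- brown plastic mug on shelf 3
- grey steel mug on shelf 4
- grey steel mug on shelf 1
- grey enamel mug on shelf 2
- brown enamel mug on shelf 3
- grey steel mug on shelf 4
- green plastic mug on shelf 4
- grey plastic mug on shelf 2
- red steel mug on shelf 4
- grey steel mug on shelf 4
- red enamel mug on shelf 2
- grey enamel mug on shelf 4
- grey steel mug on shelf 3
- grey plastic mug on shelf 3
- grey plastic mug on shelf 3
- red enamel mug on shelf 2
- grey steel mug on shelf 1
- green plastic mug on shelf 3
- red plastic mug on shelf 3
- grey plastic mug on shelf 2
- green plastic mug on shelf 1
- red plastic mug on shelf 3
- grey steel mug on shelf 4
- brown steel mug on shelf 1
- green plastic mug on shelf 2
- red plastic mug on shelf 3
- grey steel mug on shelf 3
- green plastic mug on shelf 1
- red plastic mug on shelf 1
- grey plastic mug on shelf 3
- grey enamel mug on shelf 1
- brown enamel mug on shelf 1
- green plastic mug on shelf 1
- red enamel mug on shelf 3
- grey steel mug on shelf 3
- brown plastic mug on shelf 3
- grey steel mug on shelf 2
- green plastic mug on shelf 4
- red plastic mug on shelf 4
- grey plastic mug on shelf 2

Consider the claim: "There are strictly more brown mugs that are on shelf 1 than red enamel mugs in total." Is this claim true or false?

False

|brown mugs on shelf 1| = 2.
|red enamel mugs| = 3.
The claim requires 2 > 3, which does not hold.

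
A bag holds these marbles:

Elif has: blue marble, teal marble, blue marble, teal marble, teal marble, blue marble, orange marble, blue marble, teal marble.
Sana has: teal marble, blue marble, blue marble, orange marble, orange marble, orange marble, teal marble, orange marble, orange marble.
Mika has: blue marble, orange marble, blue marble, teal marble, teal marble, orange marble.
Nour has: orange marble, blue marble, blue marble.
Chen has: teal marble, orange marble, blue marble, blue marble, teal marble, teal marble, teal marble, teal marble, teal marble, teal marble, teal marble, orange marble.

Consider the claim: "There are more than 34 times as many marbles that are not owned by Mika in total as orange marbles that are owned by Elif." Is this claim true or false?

False

marbles that are not owned by Mika: 33.
orange marbles owned by Elif: 1.
The claim requires 33 > 34 × 1 = 34, which does not hold.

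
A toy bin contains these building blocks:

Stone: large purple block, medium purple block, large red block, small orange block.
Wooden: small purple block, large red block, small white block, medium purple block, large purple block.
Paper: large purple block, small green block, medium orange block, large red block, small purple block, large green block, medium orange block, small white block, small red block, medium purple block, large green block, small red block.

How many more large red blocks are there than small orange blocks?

2

large red blocks: 3.
small orange blocks: 1.
3 − 1 = 2.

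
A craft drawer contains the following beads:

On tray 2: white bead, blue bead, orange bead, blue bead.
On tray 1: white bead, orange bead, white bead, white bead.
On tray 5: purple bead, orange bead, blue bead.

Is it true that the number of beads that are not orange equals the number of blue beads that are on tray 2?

There are 8 beads that are not orange.
There are 2 blue beads on tray 2.
The claim requires 8 = 2, which does not hold.

False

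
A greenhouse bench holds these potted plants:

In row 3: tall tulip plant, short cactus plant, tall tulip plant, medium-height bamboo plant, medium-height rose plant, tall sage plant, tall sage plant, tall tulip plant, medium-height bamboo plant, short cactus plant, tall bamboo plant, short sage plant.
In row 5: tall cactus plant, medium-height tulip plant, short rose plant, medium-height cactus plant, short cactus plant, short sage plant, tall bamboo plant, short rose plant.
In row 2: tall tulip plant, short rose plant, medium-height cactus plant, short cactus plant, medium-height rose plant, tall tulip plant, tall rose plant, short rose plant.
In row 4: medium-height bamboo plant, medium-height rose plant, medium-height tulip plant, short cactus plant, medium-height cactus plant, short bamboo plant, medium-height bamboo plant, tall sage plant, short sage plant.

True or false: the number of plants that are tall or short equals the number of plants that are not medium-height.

True

There are 25 plants that are tall or short.
There are 25 plants that are not medium-height.
The claim requires 25 = 25, which holds.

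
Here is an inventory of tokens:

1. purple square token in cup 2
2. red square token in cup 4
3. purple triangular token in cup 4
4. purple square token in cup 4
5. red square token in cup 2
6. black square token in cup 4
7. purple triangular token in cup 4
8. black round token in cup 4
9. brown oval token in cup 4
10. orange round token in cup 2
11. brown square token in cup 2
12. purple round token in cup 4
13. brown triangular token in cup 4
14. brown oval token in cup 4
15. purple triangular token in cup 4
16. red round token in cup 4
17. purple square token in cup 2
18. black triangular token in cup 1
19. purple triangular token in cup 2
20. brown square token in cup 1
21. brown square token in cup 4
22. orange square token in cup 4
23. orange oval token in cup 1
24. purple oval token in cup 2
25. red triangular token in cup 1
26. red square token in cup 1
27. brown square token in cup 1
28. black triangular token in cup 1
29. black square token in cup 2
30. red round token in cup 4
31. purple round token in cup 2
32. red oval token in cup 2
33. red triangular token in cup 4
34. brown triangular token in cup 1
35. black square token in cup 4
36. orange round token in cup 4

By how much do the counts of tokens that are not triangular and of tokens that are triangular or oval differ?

tokens that are not triangular: 26. tokens that are triangular or oval: 15.
|26 − 15| = 26 − 15 = 11.

11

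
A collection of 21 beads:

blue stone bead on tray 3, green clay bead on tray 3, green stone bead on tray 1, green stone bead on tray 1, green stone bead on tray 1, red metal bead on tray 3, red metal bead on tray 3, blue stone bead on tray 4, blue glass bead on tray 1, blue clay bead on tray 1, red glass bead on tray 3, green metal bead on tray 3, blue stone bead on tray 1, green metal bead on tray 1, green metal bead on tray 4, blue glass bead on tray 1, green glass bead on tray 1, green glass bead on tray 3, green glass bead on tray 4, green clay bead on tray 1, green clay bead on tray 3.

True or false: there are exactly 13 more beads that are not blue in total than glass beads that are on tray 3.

True

There are 15 beads that are not blue.
There are 2 glass beads on tray 3.
The claim requires 15 − 2 (= 13) to equal 13, which holds.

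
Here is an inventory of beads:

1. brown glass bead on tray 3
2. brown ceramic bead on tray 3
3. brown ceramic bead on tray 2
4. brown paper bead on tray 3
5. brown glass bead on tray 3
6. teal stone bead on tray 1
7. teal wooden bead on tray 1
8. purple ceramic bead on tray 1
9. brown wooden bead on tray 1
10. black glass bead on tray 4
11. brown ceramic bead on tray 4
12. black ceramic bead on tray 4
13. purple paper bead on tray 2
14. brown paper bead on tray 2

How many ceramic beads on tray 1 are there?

1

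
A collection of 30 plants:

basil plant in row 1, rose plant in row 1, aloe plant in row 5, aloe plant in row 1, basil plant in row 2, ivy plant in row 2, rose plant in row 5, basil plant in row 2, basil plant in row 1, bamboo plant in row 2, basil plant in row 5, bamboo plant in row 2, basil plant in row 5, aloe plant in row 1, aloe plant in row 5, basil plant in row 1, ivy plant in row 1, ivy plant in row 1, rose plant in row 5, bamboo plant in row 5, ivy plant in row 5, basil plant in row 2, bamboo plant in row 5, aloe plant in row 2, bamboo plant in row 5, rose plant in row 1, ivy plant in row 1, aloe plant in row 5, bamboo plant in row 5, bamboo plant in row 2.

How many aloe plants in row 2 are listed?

1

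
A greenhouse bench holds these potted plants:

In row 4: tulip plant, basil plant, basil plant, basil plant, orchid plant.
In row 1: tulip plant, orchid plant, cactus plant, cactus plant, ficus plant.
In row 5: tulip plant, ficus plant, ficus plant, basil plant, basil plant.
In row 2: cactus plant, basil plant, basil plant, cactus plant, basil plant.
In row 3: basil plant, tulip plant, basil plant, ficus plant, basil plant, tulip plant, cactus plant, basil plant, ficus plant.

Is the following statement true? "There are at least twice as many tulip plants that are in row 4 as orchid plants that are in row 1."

False

There is 1 tulip plant in row 4.
There is 1 orchid plant in row 1.
The claim requires 1 ≥ 2 × 1 = 2, which does not hold.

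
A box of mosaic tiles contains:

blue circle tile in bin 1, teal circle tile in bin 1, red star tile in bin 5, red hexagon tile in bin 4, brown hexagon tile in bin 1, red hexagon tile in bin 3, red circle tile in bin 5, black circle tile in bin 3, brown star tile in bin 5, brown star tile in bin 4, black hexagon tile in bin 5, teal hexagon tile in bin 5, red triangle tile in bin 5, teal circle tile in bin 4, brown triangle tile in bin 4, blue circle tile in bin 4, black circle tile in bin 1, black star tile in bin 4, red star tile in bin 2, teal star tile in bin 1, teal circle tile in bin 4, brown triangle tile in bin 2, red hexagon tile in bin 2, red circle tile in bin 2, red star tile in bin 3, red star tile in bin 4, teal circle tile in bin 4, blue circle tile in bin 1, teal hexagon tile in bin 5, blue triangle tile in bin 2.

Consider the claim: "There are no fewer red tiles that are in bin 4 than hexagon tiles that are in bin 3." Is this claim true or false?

|red tiles in bin 4| = 2.
|hexagon tiles in bin 3| = 1.
The claim requires 2 ≥ 1, which holds.

True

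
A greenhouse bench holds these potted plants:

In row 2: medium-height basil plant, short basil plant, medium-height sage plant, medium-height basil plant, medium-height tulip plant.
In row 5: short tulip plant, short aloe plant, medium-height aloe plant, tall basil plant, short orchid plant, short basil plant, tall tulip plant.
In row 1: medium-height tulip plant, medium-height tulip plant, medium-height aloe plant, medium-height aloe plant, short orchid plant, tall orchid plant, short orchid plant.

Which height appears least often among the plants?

tall

Counts by height: medium-height 9, short 7, tall 3.
The minimum is 3, held uniquely by tall.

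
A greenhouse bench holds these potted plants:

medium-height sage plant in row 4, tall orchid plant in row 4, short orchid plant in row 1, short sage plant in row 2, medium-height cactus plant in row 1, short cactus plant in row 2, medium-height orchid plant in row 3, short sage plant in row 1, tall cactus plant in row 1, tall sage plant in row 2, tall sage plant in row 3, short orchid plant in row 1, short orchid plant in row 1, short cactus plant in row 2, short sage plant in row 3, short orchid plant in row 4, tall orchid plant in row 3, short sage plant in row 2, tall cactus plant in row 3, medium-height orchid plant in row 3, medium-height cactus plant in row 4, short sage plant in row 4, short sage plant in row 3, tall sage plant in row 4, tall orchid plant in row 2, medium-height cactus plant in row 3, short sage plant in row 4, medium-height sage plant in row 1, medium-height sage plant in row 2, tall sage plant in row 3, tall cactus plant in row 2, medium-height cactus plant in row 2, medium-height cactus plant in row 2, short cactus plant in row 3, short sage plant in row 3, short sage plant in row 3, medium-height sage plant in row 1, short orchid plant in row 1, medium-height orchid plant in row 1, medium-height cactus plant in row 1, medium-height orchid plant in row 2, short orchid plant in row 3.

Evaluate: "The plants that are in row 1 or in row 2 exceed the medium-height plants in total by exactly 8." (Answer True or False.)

True

|plants in row 1 or in row 2| = 22.
|medium-height plants| = 14.
The claim requires 22 − 14 (= 8) to equal 8, which holds.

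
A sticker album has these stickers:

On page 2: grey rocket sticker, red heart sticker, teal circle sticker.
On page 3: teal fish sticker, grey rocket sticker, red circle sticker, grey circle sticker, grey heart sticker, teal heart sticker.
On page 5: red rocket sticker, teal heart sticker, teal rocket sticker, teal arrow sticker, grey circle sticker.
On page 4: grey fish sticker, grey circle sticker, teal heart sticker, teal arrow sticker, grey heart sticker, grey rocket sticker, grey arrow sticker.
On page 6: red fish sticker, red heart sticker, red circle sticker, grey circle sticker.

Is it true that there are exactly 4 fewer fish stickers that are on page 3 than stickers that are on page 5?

fish stickers on page 3: 1.
stickers on page 5: 5.
The claim requires 5 − 1 (= 4) to equal 4, which holds.

True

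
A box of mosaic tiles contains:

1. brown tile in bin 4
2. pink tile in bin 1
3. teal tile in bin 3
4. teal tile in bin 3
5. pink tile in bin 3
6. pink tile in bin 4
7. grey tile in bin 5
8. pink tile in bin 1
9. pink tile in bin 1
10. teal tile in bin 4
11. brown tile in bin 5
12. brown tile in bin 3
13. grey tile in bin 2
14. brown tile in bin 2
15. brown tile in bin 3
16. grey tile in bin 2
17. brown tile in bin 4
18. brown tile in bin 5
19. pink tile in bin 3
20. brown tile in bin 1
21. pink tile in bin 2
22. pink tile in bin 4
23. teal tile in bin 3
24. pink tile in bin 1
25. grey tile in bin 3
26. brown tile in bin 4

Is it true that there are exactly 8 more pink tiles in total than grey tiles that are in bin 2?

There are 9 pink tiles.
There are 2 grey tiles in bin 2.
The claim requires 9 − 2 (= 7) to equal 8, which does not hold.

False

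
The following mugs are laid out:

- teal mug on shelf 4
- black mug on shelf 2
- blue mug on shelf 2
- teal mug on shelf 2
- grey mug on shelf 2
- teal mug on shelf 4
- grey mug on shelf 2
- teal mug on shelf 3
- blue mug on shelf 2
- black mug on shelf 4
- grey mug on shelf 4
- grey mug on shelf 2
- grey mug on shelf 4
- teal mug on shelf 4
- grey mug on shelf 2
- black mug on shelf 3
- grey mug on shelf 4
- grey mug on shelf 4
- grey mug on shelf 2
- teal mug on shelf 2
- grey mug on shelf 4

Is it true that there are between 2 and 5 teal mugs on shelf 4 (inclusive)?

True

There are 3 teal mugs on shelf 4.
The claim requires 2 ≤ 3 ≤ 5, which holds.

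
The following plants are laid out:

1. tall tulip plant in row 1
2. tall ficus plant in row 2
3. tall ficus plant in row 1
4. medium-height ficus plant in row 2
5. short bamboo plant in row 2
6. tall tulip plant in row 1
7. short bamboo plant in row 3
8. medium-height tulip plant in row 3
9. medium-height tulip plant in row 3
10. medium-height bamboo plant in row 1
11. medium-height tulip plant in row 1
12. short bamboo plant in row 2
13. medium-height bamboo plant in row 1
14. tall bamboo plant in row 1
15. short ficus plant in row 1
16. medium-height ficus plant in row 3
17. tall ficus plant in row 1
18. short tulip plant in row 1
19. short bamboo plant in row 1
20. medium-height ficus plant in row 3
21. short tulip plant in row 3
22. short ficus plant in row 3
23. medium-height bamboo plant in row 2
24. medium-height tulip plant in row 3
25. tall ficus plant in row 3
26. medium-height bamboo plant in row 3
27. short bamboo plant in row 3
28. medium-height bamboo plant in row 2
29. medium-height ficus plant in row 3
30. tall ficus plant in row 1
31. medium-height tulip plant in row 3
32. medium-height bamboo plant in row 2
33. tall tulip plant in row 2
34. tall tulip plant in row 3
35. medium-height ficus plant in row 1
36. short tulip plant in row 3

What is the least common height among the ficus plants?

Counts by height (restricted to ficus plants): tall 5, medium-height 5, short 2.
The minimum is 2, held uniquely by short.

short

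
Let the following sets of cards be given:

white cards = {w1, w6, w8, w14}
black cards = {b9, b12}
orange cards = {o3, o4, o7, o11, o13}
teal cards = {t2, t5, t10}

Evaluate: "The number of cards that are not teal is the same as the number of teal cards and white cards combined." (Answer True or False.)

False

cards that are not teal: 11.
teal cards: 3; white cards: 4; combined: 3 + 4 = 7.
The claim requires 11 = 7, which does not hold.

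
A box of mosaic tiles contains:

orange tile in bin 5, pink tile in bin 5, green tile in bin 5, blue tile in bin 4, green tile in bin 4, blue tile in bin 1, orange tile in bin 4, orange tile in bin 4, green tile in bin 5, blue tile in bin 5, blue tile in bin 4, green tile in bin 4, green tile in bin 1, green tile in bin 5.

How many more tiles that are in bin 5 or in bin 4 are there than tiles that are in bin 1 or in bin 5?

4

tiles in bin 5 or in bin 4: 12.
tiles in bin 1 or in bin 5: 8.
12 − 8 = 4.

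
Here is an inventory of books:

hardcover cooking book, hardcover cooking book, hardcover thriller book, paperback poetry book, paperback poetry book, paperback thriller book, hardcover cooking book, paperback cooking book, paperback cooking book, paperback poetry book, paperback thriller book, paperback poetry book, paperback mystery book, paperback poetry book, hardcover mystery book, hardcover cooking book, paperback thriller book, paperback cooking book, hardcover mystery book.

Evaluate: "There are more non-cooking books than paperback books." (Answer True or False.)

|non-cooking books| = 12.
|paperback books| = 12.
The claim requires 12 > 12, which does not hold.

False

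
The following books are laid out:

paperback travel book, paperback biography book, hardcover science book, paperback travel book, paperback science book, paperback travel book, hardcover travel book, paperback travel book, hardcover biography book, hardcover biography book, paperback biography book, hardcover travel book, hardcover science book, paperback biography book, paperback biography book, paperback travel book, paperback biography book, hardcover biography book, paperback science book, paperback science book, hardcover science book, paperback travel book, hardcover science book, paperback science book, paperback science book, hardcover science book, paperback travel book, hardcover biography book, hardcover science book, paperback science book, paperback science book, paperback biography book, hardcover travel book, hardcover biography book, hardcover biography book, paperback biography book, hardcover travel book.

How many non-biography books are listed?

24

Total books: 37; with the excluded value: 13; remaining 37 − 13 = 24.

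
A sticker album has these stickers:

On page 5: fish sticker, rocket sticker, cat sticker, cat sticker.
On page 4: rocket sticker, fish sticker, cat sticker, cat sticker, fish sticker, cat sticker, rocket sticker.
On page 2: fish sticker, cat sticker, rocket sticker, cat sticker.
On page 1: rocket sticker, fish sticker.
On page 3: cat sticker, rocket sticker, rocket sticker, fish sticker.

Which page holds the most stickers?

page 4

Counts by page: page 4→7, page 2→4, page 3→4, page 5→4, page 1→2.
The maximum is 7, held uniquely by page 4.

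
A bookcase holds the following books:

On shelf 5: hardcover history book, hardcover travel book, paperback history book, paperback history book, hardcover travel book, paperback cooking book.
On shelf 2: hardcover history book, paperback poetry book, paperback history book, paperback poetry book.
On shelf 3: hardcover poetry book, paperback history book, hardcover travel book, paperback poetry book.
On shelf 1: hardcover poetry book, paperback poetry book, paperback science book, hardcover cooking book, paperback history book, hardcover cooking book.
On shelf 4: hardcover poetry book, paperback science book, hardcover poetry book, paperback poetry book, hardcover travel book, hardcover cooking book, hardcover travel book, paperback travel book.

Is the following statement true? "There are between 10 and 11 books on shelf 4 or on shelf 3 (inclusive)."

False

There are 12 books on shelf 4 or on shelf 3.
The claim requires 10 ≤ 12 ≤ 11, which does not hold.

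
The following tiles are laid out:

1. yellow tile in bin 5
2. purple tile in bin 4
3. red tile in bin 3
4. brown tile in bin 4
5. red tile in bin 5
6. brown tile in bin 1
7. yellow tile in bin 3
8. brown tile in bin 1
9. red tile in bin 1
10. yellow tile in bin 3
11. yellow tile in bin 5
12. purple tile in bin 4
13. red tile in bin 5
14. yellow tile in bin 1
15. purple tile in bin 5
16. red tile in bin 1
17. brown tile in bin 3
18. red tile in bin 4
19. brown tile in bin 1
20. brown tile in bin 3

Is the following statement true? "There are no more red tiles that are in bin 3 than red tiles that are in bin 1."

True

There is 1 red tile in bin 3.
There are 2 red tiles in bin 1.
The claim requires 1 ≤ 2, which holds.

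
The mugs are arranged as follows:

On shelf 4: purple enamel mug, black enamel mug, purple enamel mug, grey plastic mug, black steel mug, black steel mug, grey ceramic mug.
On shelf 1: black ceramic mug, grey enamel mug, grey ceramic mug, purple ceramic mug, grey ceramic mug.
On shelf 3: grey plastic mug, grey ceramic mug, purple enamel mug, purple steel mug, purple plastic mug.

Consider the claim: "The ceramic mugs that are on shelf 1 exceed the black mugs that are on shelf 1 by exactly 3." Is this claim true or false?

True

|ceramic mugs on shelf 1| = 4.
|black mugs on shelf 1| = 1.
The claim requires 4 − 1 (= 3) to equal 3, which holds.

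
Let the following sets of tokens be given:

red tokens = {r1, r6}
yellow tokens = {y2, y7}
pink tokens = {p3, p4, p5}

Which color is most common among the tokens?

Counts by color: pink 3, red 2, yellow 2.
The maximum is 3, held uniquely by pink.

pink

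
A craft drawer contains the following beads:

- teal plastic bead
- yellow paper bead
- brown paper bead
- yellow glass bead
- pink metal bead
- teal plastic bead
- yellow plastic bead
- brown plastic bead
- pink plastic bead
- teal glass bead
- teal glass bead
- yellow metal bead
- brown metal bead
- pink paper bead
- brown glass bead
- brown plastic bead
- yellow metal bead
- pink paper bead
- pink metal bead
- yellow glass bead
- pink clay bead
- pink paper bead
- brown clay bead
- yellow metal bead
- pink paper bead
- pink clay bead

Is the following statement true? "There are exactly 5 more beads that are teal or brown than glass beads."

There are 10 beads that are teal or brown.
There are 5 glass beads.
The claim requires 10 − 5 (= 5) to equal 5, which holds.

True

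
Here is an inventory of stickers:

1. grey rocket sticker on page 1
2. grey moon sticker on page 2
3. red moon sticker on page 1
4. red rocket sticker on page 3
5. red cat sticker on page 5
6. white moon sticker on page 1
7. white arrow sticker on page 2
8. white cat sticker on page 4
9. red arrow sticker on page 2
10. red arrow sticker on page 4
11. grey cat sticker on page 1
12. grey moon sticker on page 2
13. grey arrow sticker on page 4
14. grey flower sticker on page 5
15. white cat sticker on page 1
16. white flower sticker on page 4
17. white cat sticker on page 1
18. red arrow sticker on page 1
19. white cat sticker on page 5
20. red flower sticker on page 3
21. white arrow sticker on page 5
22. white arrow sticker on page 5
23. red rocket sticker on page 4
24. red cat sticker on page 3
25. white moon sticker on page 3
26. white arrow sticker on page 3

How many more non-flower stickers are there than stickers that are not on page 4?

non-flower stickers: 23.
stickers that are not on page 4: 21.
23 − 21 = 2.

2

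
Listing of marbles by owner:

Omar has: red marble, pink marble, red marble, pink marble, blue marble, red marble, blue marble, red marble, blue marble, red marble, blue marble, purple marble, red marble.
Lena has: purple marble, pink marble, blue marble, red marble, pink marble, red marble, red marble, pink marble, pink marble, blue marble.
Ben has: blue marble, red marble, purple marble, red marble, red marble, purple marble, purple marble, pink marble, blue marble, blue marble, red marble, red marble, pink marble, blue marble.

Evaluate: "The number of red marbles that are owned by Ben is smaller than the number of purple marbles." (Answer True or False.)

Count of red marbles owned by Ben: 5.
There are 5 purple marbles.
The claim requires 5 < 5, which does not hold.

False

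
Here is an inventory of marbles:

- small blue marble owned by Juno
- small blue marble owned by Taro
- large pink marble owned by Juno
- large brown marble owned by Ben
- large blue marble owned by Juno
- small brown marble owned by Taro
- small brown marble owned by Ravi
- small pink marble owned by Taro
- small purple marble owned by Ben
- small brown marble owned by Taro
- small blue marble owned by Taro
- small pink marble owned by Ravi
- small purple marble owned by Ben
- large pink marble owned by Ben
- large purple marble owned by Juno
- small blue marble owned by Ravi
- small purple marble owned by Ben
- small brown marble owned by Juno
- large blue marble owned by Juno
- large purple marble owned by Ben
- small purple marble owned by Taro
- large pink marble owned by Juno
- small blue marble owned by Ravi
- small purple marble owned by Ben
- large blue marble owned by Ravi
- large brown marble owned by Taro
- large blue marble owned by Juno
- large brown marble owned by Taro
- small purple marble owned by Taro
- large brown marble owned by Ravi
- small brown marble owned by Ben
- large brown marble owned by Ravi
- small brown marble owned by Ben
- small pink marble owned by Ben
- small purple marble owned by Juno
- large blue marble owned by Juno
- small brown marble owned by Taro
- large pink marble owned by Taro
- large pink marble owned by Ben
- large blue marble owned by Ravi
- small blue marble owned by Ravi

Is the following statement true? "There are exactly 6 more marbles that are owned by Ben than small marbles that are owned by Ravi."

|marbles owned by Ben| = 11.
|small marbles owned by Ravi| = 5.
The claim requires 11 − 5 (= 6) to equal 6, which holds.

True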